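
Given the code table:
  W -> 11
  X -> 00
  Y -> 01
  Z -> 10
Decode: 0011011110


Decoding:
00 -> X
11 -> W
01 -> Y
11 -> W
10 -> Z


Result: XWYWZ


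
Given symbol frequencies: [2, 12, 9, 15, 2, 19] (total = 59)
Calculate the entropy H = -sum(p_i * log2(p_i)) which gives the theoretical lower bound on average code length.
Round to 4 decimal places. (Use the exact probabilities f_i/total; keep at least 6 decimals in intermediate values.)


Per-symbol terms -p_i * log2(p_i) with p_i = f_i/59:
  p = 2/59 = 0.033898: log2(p) = -4.882643, -p*log2(p) = 0.165513
  p = 12/59 = 0.203390: log2(p) = -2.297681, -p*log2(p) = 0.467325
  p = 9/59 = 0.152542: log2(p) = -2.712718, -p*log2(p) = 0.413804
  p = 15/59 = 0.254237: log2(p) = -1.975752, -p*log2(p) = 0.502310
  p = 2/59 = 0.033898: log2(p) = -4.882643, -p*log2(p) = 0.165513
  p = 19/59 = 0.322034: log2(p) = -1.634716, -p*log2(p) = 0.526434
H = 0.165513 + 0.467325 + 0.413804 + 0.502310 + 0.165513 + 0.526434 = 2.240899

H = 2.2409 bits/symbol


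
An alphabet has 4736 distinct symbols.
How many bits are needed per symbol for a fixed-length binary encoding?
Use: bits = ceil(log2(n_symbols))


log2(4736) = 12.2095
Bracket: 2^12 = 4096 < 4736 <= 2^13 = 8192
So ceil(log2(4736)) = 13

bits = ceil(log2(4736)) = ceil(12.2095) = 13 bits


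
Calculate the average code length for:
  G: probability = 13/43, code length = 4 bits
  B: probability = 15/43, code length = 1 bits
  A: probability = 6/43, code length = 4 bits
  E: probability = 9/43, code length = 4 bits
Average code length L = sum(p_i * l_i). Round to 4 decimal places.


Weighted contributions p_i * l_i:
  G: (13/43) * 4 = 52/43
  B: (15/43) * 1 = 15/43
  A: (6/43) * 4 = 24/43
  E: (9/43) * 4 = 36/43
Sum = (52 + 15 + 24 + 36)/43 = 127/43

L = 127/43 = 2.9535 bits/symbol


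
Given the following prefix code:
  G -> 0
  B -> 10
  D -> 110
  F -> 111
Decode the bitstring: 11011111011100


Decoding step by step:
Bits 110 -> D
Bits 111 -> F
Bits 110 -> D
Bits 111 -> F
Bits 0 -> G
Bits 0 -> G


Decoded message: DFDFGG


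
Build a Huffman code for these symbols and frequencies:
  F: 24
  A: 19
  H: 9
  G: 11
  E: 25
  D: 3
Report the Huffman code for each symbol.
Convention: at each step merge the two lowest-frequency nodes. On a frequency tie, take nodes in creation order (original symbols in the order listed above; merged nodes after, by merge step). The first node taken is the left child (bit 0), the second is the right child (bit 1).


Huffman tree construction:
Step 1: Merge D(3) + H(9) = 12
Step 2: Merge G(11) + (D+H)(12) = 23
Step 3: Merge A(19) + (G+(D+H))(23) = 42
Step 4: Merge F(24) + E(25) = 49
Step 5: Merge (A+(G+(D+H)))(42) + (F+E)(49) = 91
Read each symbol's code off the tree from the root (left child = 0, right child = 1).

Codes:
  F: 10 (length 2)
  A: 00 (length 2)
  H: 0111 (length 4)
  G: 010 (length 3)
  E: 11 (length 2)
  D: 0110 (length 4)
Average code length: 217/91 = 2.3846 bits/symbol


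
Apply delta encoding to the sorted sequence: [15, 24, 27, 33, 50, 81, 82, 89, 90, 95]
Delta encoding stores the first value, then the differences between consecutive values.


First value: 15
Deltas:
  24 - 15 = 9
  27 - 24 = 3
  33 - 27 = 6
  50 - 33 = 17
  81 - 50 = 31
  82 - 81 = 1
  89 - 82 = 7
  90 - 89 = 1
  95 - 90 = 5


Delta encoded: [15, 9, 3, 6, 17, 31, 1, 7, 1, 5]


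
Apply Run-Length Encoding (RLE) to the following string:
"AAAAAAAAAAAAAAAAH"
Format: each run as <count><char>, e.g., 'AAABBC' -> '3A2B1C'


Scanning runs left to right:
  i=0: run of 'A' x 16 -> '16A'
  i=16: run of 'H' x 1 -> '1H'

RLE = 16A1H


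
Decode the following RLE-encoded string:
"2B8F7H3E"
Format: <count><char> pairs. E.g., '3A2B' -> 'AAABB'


Expanding each <count><char> pair:
  2B -> 'BB'
  8F -> 'FFFFFFFF'
  7H -> 'HHHHHHH'
  3E -> 'EEE'

Decoded = BBFFFFFFFFHHHHHHHEEE


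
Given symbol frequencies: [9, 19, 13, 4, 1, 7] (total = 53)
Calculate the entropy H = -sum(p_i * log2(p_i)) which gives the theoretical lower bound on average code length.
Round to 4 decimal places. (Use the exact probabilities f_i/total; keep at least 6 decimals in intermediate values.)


Per-symbol terms -p_i * log2(p_i) with p_i = f_i/53:
  p = 9/53 = 0.169811: log2(p) = -2.557995, -p*log2(p) = 0.434377
  p = 19/53 = 0.358491: log2(p) = -1.479993, -p*log2(p) = 0.530564
  p = 13/53 = 0.245283: log2(p) = -2.027481, -p*log2(p) = 0.497307
  p = 4/53 = 0.075472: log2(p) = -3.727920, -p*log2(p) = 0.281352
  p = 1/53 = 0.018868: log2(p) = -5.727920, -p*log2(p) = 0.108074
  p = 7/53 = 0.132075: log2(p) = -2.920566, -p*log2(p) = 0.385735
H = 0.434377 + 0.530564 + 0.497307 + 0.281352 + 0.108074 + 0.385735 = 2.237409

H = 2.2374 bits/symbol


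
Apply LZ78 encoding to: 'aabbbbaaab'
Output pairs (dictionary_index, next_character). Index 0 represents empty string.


LZ78 encoding steps:
Dictionary: {0: ''}
Step 1: w='' (idx 0), next='a' -> output (0, 'a'), add 'a' as idx 1
Step 2: w='a' (idx 1), next='b' -> output (1, 'b'), add 'ab' as idx 2
Step 3: w='' (idx 0), next='b' -> output (0, 'b'), add 'b' as idx 3
Step 4: w='b' (idx 3), next='b' -> output (3, 'b'), add 'bb' as idx 4
Step 5: w='a' (idx 1), next='a' -> output (1, 'a'), add 'aa' as idx 5
Step 6: w='ab' (idx 2), end of input -> output (2, '')


Encoded: [(0, 'a'), (1, 'b'), (0, 'b'), (3, 'b'), (1, 'a'), (2, '')]


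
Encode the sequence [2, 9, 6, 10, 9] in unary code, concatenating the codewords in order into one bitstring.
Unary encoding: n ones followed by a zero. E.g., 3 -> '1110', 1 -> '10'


Encode each number as n ones followed by a terminating 0:
  2 -> 110 (3 bits)
  9 -> 1111111110 (10 bits)
  6 -> 1111110 (7 bits)
  10 -> 11111111110 (11 bits)
  9 -> 1111111110 (10 bits)
Total length = 3 + 10 + 7 + 11 + 10 = 41 bits.

Unary([2, 9, 6, 10, 9]) = 11011111111101111110111111111101111111110 (41 bits)


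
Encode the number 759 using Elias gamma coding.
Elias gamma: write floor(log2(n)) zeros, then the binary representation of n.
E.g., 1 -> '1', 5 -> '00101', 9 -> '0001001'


num_bits = floor(log2(759)) + 1 = 10
leading_zeros = num_bits - 1 = 9
binary(759) = 1011110111

Elias gamma(759) = '000000000' + '1011110111' = 0000000001011110111 (19 bits)


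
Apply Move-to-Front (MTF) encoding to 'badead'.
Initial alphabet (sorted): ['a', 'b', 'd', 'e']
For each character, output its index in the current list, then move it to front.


MTF encoding:
'b': index 1 in ['a', 'b', 'd', 'e'] -> ['b', 'a', 'd', 'e']
'a': index 1 in ['b', 'a', 'd', 'e'] -> ['a', 'b', 'd', 'e']
'd': index 2 in ['a', 'b', 'd', 'e'] -> ['d', 'a', 'b', 'e']
'e': index 3 in ['d', 'a', 'b', 'e'] -> ['e', 'd', 'a', 'b']
'a': index 2 in ['e', 'd', 'a', 'b'] -> ['a', 'e', 'd', 'b']
'd': index 2 in ['a', 'e', 'd', 'b'] -> ['d', 'a', 'e', 'b']


Output: [1, 1, 2, 3, 2, 2]


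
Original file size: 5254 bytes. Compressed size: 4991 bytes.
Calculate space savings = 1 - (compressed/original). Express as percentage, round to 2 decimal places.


ratio = compressed/original = 4991/5254 = 0.949943
savings = 1 - ratio = 1 - 0.949943 = 0.050057
as a percentage: 0.050057 * 100 = 5.01%

Space savings = 1 - 4991/5254 = 5.01%


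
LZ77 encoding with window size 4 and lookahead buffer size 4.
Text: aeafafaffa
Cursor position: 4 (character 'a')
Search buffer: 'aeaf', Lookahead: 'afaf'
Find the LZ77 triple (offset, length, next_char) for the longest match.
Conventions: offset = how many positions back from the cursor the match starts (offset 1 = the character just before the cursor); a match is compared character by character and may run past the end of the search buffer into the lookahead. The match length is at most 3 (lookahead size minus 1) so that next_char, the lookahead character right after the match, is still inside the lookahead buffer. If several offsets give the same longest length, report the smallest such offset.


Try each offset into the search buffer:
  offset=1 (pos 3, char 'f'): match length 0
  offset=2 (pos 2, char 'a'): match length 3
  offset=3 (pos 1, char 'e'): match length 0
  offset=4 (pos 0, char 'a'): match length 1
Longest match has length 3 at offset 2.
next_char = character at position 4 + 3 = 7 -> 'f'

Best match: offset=2, length=3 (matching 'afa' starting at position 2)
LZ77 triple: (2, 3, 'f')


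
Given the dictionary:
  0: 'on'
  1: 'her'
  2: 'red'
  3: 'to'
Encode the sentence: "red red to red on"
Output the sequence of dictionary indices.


Look up each word in the dictionary:
  'red' -> 2
  'red' -> 2
  'to' -> 3
  'red' -> 2
  'on' -> 0

Encoded: [2, 2, 3, 2, 0]


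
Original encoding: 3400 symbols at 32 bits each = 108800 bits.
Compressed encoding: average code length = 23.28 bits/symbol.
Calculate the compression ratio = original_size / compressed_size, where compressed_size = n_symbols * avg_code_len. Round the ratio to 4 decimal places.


original_size = n_symbols * orig_bits = 3400 * 32 = 108800 bits
compressed_size = n_symbols * avg_code_len = 3400 * 23.28 = 79152.0 bits
ratio = original_size / compressed_size = 108800 / 79152.0 = 1.3746

Compression ratio = 1.3746


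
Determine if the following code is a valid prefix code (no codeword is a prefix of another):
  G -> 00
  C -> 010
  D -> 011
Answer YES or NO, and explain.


Checking each pair (does one codeword prefix another?):
  G='00' vs C='010': no prefix
  G='00' vs D='011': no prefix
  C='010' vs G='00': no prefix
  C='010' vs D='011': no prefix
  D='011' vs G='00': no prefix
  D='011' vs C='010': no prefix
No violation found over all pairs.

YES -- this is a valid prefix code. No codeword is a prefix of any other codeword.


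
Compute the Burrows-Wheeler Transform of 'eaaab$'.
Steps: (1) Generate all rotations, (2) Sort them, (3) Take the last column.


Rotations (sorted):
  0: $eaaab -> last char: b
  1: aaab$e -> last char: e
  2: aab$ea -> last char: a
  3: ab$eaa -> last char: a
  4: b$eaaa -> last char: a
  5: eaaab$ -> last char: $


BWT = beaaa$


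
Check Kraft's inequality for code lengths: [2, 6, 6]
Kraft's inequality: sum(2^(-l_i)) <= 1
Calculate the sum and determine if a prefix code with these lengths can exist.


Sum = 2^(-2) + 2^(-6) + 2^(-6)
    = 0.25 + 0.015625 + 0.015625
    = 18/64 = 0.28125
Since 0.28125 <= 1, Kraft's inequality IS satisfied.
A prefix code with these lengths CAN exist.

Kraft sum = 0.28125. Satisfied.


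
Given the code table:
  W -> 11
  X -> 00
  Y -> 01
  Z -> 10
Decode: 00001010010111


Decoding:
00 -> X
00 -> X
10 -> Z
10 -> Z
01 -> Y
01 -> Y
11 -> W


Result: XXZZYYW


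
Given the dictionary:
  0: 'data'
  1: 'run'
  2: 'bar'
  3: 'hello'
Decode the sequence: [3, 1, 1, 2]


Look up each index in the dictionary:
  3 -> 'hello'
  1 -> 'run'
  1 -> 'run'
  2 -> 'bar'

Decoded: "hello run run bar"


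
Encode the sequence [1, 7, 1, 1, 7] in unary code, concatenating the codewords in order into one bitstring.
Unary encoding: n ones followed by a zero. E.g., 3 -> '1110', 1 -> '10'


Encode each number as n ones followed by a terminating 0:
  1 -> 10 (2 bits)
  7 -> 11111110 (8 bits)
  1 -> 10 (2 bits)
  1 -> 10 (2 bits)
  7 -> 11111110 (8 bits)
Total length = 2 + 8 + 2 + 2 + 8 = 22 bits.

Unary([1, 7, 1, 1, 7]) = 1011111110101011111110 (22 bits)


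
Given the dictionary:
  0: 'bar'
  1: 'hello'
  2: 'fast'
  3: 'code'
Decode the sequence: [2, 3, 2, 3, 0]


Look up each index in the dictionary:
  2 -> 'fast'
  3 -> 'code'
  2 -> 'fast'
  3 -> 'code'
  0 -> 'bar'

Decoded: "fast code fast code bar"


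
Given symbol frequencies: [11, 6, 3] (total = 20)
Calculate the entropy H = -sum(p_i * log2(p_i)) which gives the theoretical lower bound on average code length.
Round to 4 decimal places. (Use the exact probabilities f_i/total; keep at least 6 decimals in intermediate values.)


Per-symbol terms -p_i * log2(p_i) with p_i = f_i/20:
  p = 11/20 = 0.550000: log2(p) = -0.862496, -p*log2(p) = 0.474373
  p = 6/20 = 0.300000: log2(p) = -1.736966, -p*log2(p) = 0.521090
  p = 3/20 = 0.150000: log2(p) = -2.736966, -p*log2(p) = 0.410545
H = 0.474373 + 0.521090 + 0.410545 = 1.406008

H = 1.406 bits/symbol


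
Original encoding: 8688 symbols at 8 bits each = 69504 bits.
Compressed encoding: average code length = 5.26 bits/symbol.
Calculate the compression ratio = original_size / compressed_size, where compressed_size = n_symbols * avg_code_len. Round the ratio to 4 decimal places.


original_size = n_symbols * orig_bits = 8688 * 8 = 69504 bits
compressed_size = n_symbols * avg_code_len = 8688 * 5.26 = 45698.88 bits
ratio = original_size / compressed_size = 69504 / 45698.88 = 1.5209

Compression ratio = 1.5209


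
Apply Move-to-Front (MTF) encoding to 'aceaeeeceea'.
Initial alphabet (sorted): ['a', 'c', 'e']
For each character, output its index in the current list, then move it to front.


MTF encoding:
'a': index 0 in ['a', 'c', 'e'] -> ['a', 'c', 'e']
'c': index 1 in ['a', 'c', 'e'] -> ['c', 'a', 'e']
'e': index 2 in ['c', 'a', 'e'] -> ['e', 'c', 'a']
'a': index 2 in ['e', 'c', 'a'] -> ['a', 'e', 'c']
'e': index 1 in ['a', 'e', 'c'] -> ['e', 'a', 'c']
'e': index 0 in ['e', 'a', 'c'] -> ['e', 'a', 'c']
'e': index 0 in ['e', 'a', 'c'] -> ['e', 'a', 'c']
'c': index 2 in ['e', 'a', 'c'] -> ['c', 'e', 'a']
'e': index 1 in ['c', 'e', 'a'] -> ['e', 'c', 'a']
'e': index 0 in ['e', 'c', 'a'] -> ['e', 'c', 'a']
'a': index 2 in ['e', 'c', 'a'] -> ['a', 'e', 'c']


Output: [0, 1, 2, 2, 1, 0, 0, 2, 1, 0, 2]


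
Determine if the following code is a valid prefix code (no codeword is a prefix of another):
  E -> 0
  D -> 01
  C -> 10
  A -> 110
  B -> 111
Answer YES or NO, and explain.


Checking each pair (does one codeword prefix another?):
  E='0' vs D='01': prefix -- VIOLATION

NO -- this is NOT a valid prefix code. E (0) is a prefix of D (01).


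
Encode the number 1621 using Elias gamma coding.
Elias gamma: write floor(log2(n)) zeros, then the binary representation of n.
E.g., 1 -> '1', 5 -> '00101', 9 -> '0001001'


num_bits = floor(log2(1621)) + 1 = 11
leading_zeros = num_bits - 1 = 10
binary(1621) = 11001010101

Elias gamma(1621) = '0000000000' + '11001010101' = 000000000011001010101 (21 bits)


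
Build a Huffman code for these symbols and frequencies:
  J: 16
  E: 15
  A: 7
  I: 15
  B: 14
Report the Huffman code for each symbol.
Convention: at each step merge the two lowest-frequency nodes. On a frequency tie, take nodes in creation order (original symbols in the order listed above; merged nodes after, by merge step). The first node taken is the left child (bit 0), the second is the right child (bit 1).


Huffman tree construction:
Step 1: Merge A(7) + B(14) = 21
Step 2: Merge E(15) + I(15) = 30
Step 3: Merge J(16) + (A+B)(21) = 37
Step 4: Merge (E+I)(30) + (J+(A+B))(37) = 67
Read each symbol's code off the tree from the root (left child = 0, right child = 1).

Codes:
  J: 10 (length 2)
  E: 00 (length 2)
  A: 110 (length 3)
  I: 01 (length 2)
  B: 111 (length 3)
Average code length: 155/67 = 2.3134 bits/symbol


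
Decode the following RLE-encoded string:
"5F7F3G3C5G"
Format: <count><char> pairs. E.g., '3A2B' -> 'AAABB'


Expanding each <count><char> pair:
  5F -> 'FFFFF'
  7F -> 'FFFFFFF'
  3G -> 'GGG'
  3C -> 'CCC'
  5G -> 'GGGGG'

Decoded = FFFFFFFFFFFFGGGCCCGGGGG


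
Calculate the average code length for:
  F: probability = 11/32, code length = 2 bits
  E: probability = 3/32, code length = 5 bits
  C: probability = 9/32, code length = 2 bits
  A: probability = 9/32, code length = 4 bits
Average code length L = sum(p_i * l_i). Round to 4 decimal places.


Weighted contributions p_i * l_i:
  F: (11/32) * 2 = 22/32
  E: (3/32) * 5 = 15/32
  C: (9/32) * 2 = 18/32
  A: (9/32) * 4 = 36/32
Sum = (22 + 15 + 18 + 36)/32 = 91/32

L = 91/32 = 2.8438 bits/symbol


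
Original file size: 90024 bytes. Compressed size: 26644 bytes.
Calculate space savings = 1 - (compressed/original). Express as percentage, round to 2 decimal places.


ratio = compressed/original = 26644/90024 = 0.295966
savings = 1 - ratio = 1 - 0.295966 = 0.704034
as a percentage: 0.704034 * 100 = 70.4%

Space savings = 1 - 26644/90024 = 70.4%


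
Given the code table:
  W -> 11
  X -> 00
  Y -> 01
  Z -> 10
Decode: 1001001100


Decoding:
10 -> Z
01 -> Y
00 -> X
11 -> W
00 -> X


Result: ZYXWX


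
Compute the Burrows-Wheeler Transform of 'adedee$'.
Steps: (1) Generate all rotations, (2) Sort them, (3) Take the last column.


Rotations (sorted):
  0: $adedee -> last char: e
  1: adedee$ -> last char: $
  2: dedee$a -> last char: a
  3: dee$ade -> last char: e
  4: e$adede -> last char: e
  5: edee$ad -> last char: d
  6: ee$aded -> last char: d


BWT = e$aeedd


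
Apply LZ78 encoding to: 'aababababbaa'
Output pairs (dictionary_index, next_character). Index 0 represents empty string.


LZ78 encoding steps:
Dictionary: {0: ''}
Step 1: w='' (idx 0), next='a' -> output (0, 'a'), add 'a' as idx 1
Step 2: w='a' (idx 1), next='b' -> output (1, 'b'), add 'ab' as idx 2
Step 3: w='ab' (idx 2), next='a' -> output (2, 'a'), add 'aba' as idx 3
Step 4: w='' (idx 0), next='b' -> output (0, 'b'), add 'b' as idx 4
Step 5: w='ab' (idx 2), next='b' -> output (2, 'b'), add 'abb' as idx 5
Step 6: w='a' (idx 1), next='a' -> output (1, 'a'), add 'aa' as idx 6


Encoded: [(0, 'a'), (1, 'b'), (2, 'a'), (0, 'b'), (2, 'b'), (1, 'a')]


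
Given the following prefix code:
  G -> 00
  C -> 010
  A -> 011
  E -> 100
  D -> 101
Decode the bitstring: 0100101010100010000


Decoding step by step:
Bits 010 -> C
Bits 010 -> C
Bits 101 -> D
Bits 010 -> C
Bits 00 -> G
Bits 100 -> E
Bits 00 -> G


Decoded message: CCDCGEG


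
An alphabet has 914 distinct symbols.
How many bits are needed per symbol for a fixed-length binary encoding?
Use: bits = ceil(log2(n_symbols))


log2(914) = 9.8361
Bracket: 2^9 = 512 < 914 <= 2^10 = 1024
So ceil(log2(914)) = 10

bits = ceil(log2(914)) = ceil(9.8361) = 10 bits


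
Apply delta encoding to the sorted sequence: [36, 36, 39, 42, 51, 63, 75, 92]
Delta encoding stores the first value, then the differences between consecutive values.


First value: 36
Deltas:
  36 - 36 = 0
  39 - 36 = 3
  42 - 39 = 3
  51 - 42 = 9
  63 - 51 = 12
  75 - 63 = 12
  92 - 75 = 17


Delta encoded: [36, 0, 3, 3, 9, 12, 12, 17]


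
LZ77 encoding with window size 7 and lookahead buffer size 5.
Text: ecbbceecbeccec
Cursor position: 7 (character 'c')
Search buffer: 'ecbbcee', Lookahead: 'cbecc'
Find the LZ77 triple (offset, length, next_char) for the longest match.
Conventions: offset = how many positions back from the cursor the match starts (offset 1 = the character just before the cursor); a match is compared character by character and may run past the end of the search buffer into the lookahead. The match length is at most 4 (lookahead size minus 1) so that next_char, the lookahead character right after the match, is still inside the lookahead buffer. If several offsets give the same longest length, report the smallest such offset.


Try each offset into the search buffer:
  offset=1 (pos 6, char 'e'): match length 0
  offset=2 (pos 5, char 'e'): match length 0
  offset=3 (pos 4, char 'c'): match length 1
  offset=4 (pos 3, char 'b'): match length 0
  offset=5 (pos 2, char 'b'): match length 0
  offset=6 (pos 1, char 'c'): match length 2
  offset=7 (pos 0, char 'e'): match length 0
Longest match has length 2 at offset 6.
next_char = character at position 7 + 2 = 9 -> 'e'

Best match: offset=6, length=2 (matching 'cb' starting at position 1)
LZ77 triple: (6, 2, 'e')


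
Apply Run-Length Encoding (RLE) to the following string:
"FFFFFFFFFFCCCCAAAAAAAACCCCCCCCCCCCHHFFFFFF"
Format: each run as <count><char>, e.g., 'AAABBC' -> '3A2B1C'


Scanning runs left to right:
  i=0: run of 'F' x 10 -> '10F'
  i=10: run of 'C' x 4 -> '4C'
  i=14: run of 'A' x 8 -> '8A'
  i=22: run of 'C' x 12 -> '12C'
  i=34: run of 'H' x 2 -> '2H'
  i=36: run of 'F' x 6 -> '6F'

RLE = 10F4C8A12C2H6F


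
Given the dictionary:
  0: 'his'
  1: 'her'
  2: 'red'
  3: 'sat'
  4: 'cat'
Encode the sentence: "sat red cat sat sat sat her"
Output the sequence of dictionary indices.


Look up each word in the dictionary:
  'sat' -> 3
  'red' -> 2
  'cat' -> 4
  'sat' -> 3
  'sat' -> 3
  'sat' -> 3
  'her' -> 1

Encoded: [3, 2, 4, 3, 3, 3, 1]


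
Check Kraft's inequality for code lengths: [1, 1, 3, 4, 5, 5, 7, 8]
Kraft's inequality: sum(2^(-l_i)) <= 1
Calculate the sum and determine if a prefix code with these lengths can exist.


Sum = 2^(-1) + 2^(-1) + 2^(-3) + 2^(-4) + 2^(-5) + 2^(-5) + 2^(-7) + 2^(-8)
    = 0.5 + 0.5 + 0.125 + 0.0625 + 0.03125 + 0.03125 + 0.0078125 + 0.00390625
    = 323/256 = 1.26171875
Since 1.26171875 > 1, Kraft's inequality is NOT satisfied.
A prefix code with these lengths CANNOT exist.

Kraft sum = 1.26171875. Not satisfied.


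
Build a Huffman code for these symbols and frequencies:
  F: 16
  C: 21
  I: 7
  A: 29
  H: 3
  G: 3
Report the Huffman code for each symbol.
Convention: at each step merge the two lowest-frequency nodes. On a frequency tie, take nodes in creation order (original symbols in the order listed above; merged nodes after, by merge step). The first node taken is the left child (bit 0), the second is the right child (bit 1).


Huffman tree construction:
Step 1: Merge H(3) + G(3) = 6
Step 2: Merge (H+G)(6) + I(7) = 13
Step 3: Merge ((H+G)+I)(13) + F(16) = 29
Step 4: Merge C(21) + A(29) = 50
Step 5: Merge (((H+G)+I)+F)(29) + (C+A)(50) = 79
Read each symbol's code off the tree from the root (left child = 0, right child = 1).

Codes:
  F: 01 (length 2)
  C: 10 (length 2)
  I: 001 (length 3)
  A: 11 (length 2)
  H: 0000 (length 4)
  G: 0001 (length 4)
Average code length: 177/79 = 2.2405 bits/symbol


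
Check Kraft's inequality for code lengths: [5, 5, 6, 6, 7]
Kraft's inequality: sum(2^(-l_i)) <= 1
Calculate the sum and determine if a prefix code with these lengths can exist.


Sum = 2^(-5) + 2^(-5) + 2^(-6) + 2^(-6) + 2^(-7)
    = 0.03125 + 0.03125 + 0.015625 + 0.015625 + 0.0078125
    = 13/128 = 0.1015625
Since 0.1015625 <= 1, Kraft's inequality IS satisfied.
A prefix code with these lengths CAN exist.

Kraft sum = 0.1015625. Satisfied.


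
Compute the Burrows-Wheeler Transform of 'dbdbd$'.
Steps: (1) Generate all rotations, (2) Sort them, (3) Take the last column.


Rotations (sorted):
  0: $dbdbd -> last char: d
  1: bd$dbd -> last char: d
  2: bdbd$d -> last char: d
  3: d$dbdb -> last char: b
  4: dbd$db -> last char: b
  5: dbdbd$ -> last char: $


BWT = dddbb$


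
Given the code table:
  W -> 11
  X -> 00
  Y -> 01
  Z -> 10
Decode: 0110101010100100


Decoding:
01 -> Y
10 -> Z
10 -> Z
10 -> Z
10 -> Z
10 -> Z
01 -> Y
00 -> X


Result: YZZZZZYX


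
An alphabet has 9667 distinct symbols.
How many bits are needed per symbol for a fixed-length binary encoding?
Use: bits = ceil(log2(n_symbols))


log2(9667) = 13.2389
Bracket: 2^13 = 8192 < 9667 <= 2^14 = 16384
So ceil(log2(9667)) = 14

bits = ceil(log2(9667)) = ceil(13.2389) = 14 bits


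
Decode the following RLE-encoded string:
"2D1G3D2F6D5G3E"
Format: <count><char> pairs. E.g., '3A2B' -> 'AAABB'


Expanding each <count><char> pair:
  2D -> 'DD'
  1G -> 'G'
  3D -> 'DDD'
  2F -> 'FF'
  6D -> 'DDDDDD'
  5G -> 'GGGGG'
  3E -> 'EEE'

Decoded = DDGDDDFFDDDDDDGGGGGEEE


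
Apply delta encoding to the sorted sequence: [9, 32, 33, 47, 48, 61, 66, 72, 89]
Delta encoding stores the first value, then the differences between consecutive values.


First value: 9
Deltas:
  32 - 9 = 23
  33 - 32 = 1
  47 - 33 = 14
  48 - 47 = 1
  61 - 48 = 13
  66 - 61 = 5
  72 - 66 = 6
  89 - 72 = 17


Delta encoded: [9, 23, 1, 14, 1, 13, 5, 6, 17]


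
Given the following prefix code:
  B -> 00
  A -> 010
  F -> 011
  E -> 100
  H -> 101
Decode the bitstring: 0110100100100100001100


Decoding step by step:
Bits 011 -> F
Bits 010 -> A
Bits 010 -> A
Bits 010 -> A
Bits 010 -> A
Bits 00 -> B
Bits 011 -> F
Bits 00 -> B


Decoded message: FAAAABFB


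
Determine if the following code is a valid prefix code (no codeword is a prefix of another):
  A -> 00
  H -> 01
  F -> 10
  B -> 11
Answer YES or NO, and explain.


Checking each pair (does one codeword prefix another?):
  A='00' vs H='01': no prefix
  A='00' vs F='10': no prefix
  A='00' vs B='11': no prefix
  H='01' vs A='00': no prefix
  H='01' vs F='10': no prefix
  H='01' vs B='11': no prefix
  F='10' vs A='00': no prefix
  F='10' vs H='01': no prefix
  F='10' vs B='11': no prefix
  B='11' vs A='00': no prefix
  B='11' vs H='01': no prefix
  B='11' vs F='10': no prefix
No violation found over all pairs.

YES -- this is a valid prefix code. No codeword is a prefix of any other codeword.


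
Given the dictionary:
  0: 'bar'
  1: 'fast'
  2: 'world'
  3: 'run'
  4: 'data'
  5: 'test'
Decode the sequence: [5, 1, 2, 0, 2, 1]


Look up each index in the dictionary:
  5 -> 'test'
  1 -> 'fast'
  2 -> 'world'
  0 -> 'bar'
  2 -> 'world'
  1 -> 'fast'

Decoded: "test fast world bar world fast"


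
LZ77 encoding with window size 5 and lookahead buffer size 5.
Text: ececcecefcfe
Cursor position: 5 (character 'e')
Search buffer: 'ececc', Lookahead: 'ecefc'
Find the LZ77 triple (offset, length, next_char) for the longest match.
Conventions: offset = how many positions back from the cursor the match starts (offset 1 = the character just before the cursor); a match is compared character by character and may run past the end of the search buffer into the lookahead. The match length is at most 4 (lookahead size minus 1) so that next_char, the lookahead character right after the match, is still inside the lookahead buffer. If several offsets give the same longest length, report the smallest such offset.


Try each offset into the search buffer:
  offset=1 (pos 4, char 'c'): match length 0
  offset=2 (pos 3, char 'c'): match length 0
  offset=3 (pos 2, char 'e'): match length 2
  offset=4 (pos 1, char 'c'): match length 0
  offset=5 (pos 0, char 'e'): match length 3
Longest match has length 3 at offset 5.
next_char = character at position 5 + 3 = 8 -> 'f'

Best match: offset=5, length=3 (matching 'ece' starting at position 0)
LZ77 triple: (5, 3, 'f')


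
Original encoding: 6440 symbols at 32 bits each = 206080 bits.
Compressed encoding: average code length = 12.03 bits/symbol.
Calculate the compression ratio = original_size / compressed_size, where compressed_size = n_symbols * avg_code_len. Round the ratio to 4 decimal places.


original_size = n_symbols * orig_bits = 6440 * 32 = 206080 bits
compressed_size = n_symbols * avg_code_len = 6440 * 12.03 = 77473.2 bits
ratio = original_size / compressed_size = 206080 / 77473.2 = 2.66

Compression ratio = 2.66


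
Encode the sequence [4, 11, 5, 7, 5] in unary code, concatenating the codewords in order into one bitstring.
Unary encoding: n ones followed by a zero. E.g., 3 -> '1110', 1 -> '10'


Encode each number as n ones followed by a terminating 0:
  4 -> 11110 (5 bits)
  11 -> 111111111110 (12 bits)
  5 -> 111110 (6 bits)
  7 -> 11111110 (8 bits)
  5 -> 111110 (6 bits)
Total length = 5 + 12 + 6 + 8 + 6 = 37 bits.

Unary([4, 11, 5, 7, 5]) = 1111011111111111011111011111110111110 (37 bits)


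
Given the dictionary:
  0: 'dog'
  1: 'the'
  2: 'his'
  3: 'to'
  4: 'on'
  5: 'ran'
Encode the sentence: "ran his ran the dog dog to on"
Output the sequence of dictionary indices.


Look up each word in the dictionary:
  'ran' -> 5
  'his' -> 2
  'ran' -> 5
  'the' -> 1
  'dog' -> 0
  'dog' -> 0
  'to' -> 3
  'on' -> 4

Encoded: [5, 2, 5, 1, 0, 0, 3, 4]


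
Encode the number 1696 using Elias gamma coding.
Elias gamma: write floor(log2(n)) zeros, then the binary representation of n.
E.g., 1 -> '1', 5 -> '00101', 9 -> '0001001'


num_bits = floor(log2(1696)) + 1 = 11
leading_zeros = num_bits - 1 = 10
binary(1696) = 11010100000

Elias gamma(1696) = '0000000000' + '11010100000' = 000000000011010100000 (21 bits)


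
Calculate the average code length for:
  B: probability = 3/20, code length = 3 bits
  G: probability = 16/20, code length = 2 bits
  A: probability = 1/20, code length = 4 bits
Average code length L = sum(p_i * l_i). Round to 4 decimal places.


Weighted contributions p_i * l_i:
  B: (3/20) * 3 = 9/20
  G: (16/20) * 2 = 32/20
  A: (1/20) * 4 = 4/20
Sum = (9 + 32 + 4)/20 = 45/20

L = 45/20 = 2.2500 bits/symbol


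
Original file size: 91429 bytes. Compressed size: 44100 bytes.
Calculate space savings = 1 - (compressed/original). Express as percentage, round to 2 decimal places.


ratio = compressed/original = 44100/91429 = 0.482341
savings = 1 - ratio = 1 - 0.482341 = 0.517659
as a percentage: 0.517659 * 100 = 51.77%

Space savings = 1 - 44100/91429 = 51.77%


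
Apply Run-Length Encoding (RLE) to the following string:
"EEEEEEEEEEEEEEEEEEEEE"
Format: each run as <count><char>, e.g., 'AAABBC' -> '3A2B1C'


Scanning runs left to right:
  i=0: run of 'E' x 21 -> '21E'

RLE = 21E


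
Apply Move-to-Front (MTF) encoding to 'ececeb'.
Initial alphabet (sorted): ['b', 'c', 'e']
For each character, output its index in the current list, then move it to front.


MTF encoding:
'e': index 2 in ['b', 'c', 'e'] -> ['e', 'b', 'c']
'c': index 2 in ['e', 'b', 'c'] -> ['c', 'e', 'b']
'e': index 1 in ['c', 'e', 'b'] -> ['e', 'c', 'b']
'c': index 1 in ['e', 'c', 'b'] -> ['c', 'e', 'b']
'e': index 1 in ['c', 'e', 'b'] -> ['e', 'c', 'b']
'b': index 2 in ['e', 'c', 'b'] -> ['b', 'e', 'c']


Output: [2, 2, 1, 1, 1, 2]


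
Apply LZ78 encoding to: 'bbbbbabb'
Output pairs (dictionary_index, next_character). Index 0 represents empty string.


LZ78 encoding steps:
Dictionary: {0: ''}
Step 1: w='' (idx 0), next='b' -> output (0, 'b'), add 'b' as idx 1
Step 2: w='b' (idx 1), next='b' -> output (1, 'b'), add 'bb' as idx 2
Step 3: w='bb' (idx 2), next='a' -> output (2, 'a'), add 'bba' as idx 3
Step 4: w='bb' (idx 2), end of input -> output (2, '')


Encoded: [(0, 'b'), (1, 'b'), (2, 'a'), (2, '')]


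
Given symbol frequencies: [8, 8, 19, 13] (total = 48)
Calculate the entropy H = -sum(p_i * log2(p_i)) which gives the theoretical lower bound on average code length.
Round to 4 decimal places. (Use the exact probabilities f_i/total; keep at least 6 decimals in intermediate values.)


Per-symbol terms -p_i * log2(p_i) with p_i = f_i/48:
  p = 8/48 = 0.166667: log2(p) = -2.584963, -p*log2(p) = 0.430827
  p = 8/48 = 0.166667: log2(p) = -2.584963, -p*log2(p) = 0.430827
  p = 19/48 = 0.395833: log2(p) = -1.337035, -p*log2(p) = 0.529243
  p = 13/48 = 0.270833: log2(p) = -1.884523, -p*log2(p) = 0.510392
H = 0.430827 + 0.430827 + 0.529243 + 0.510392 = 1.901289

H = 1.9013 bits/symbol


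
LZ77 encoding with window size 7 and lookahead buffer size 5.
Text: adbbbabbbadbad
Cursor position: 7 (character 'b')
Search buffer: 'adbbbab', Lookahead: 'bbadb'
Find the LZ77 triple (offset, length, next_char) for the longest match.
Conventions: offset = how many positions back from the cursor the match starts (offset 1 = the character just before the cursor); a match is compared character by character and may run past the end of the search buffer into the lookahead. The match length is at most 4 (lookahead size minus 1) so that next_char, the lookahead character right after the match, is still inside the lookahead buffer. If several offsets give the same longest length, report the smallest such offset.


Try each offset into the search buffer:
  offset=1 (pos 6, char 'b'): match length 2
  offset=2 (pos 5, char 'a'): match length 0
  offset=3 (pos 4, char 'b'): match length 1
  offset=4 (pos 3, char 'b'): match length 3
  offset=5 (pos 2, char 'b'): match length 2
  offset=6 (pos 1, char 'd'): match length 0
  offset=7 (pos 0, char 'a'): match length 0
Longest match has length 3 at offset 4.
next_char = character at position 7 + 3 = 10 -> 'd'

Best match: offset=4, length=3 (matching 'bba' starting at position 3)
LZ77 triple: (4, 3, 'd')


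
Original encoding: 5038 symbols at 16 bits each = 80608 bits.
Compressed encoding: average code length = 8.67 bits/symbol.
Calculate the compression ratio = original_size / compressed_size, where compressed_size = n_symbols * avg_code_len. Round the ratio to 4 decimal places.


original_size = n_symbols * orig_bits = 5038 * 16 = 80608 bits
compressed_size = n_symbols * avg_code_len = 5038 * 8.67 = 43679.46 bits
ratio = original_size / compressed_size = 80608 / 43679.46 = 1.8454

Compression ratio = 1.8454


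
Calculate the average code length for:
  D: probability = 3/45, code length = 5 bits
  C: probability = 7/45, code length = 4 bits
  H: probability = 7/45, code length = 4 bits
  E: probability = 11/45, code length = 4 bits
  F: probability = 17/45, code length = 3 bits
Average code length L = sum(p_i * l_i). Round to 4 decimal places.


Weighted contributions p_i * l_i:
  D: (3/45) * 5 = 15/45
  C: (7/45) * 4 = 28/45
  H: (7/45) * 4 = 28/45
  E: (11/45) * 4 = 44/45
  F: (17/45) * 3 = 51/45
Sum = (15 + 28 + 28 + 44 + 51)/45 = 166/45

L = 166/45 = 3.6889 bits/symbol


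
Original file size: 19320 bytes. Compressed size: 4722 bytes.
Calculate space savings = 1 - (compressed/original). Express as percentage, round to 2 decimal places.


ratio = compressed/original = 4722/19320 = 0.24441
savings = 1 - ratio = 1 - 0.24441 = 0.75559
as a percentage: 0.75559 * 100 = 75.56%

Space savings = 1 - 4722/19320 = 75.56%


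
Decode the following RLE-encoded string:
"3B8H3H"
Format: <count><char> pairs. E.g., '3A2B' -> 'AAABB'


Expanding each <count><char> pair:
  3B -> 'BBB'
  8H -> 'HHHHHHHH'
  3H -> 'HHH'

Decoded = BBBHHHHHHHHHHH


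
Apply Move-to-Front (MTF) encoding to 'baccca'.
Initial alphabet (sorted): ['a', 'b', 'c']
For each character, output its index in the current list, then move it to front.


MTF encoding:
'b': index 1 in ['a', 'b', 'c'] -> ['b', 'a', 'c']
'a': index 1 in ['b', 'a', 'c'] -> ['a', 'b', 'c']
'c': index 2 in ['a', 'b', 'c'] -> ['c', 'a', 'b']
'c': index 0 in ['c', 'a', 'b'] -> ['c', 'a', 'b']
'c': index 0 in ['c', 'a', 'b'] -> ['c', 'a', 'b']
'a': index 1 in ['c', 'a', 'b'] -> ['a', 'c', 'b']


Output: [1, 1, 2, 0, 0, 1]


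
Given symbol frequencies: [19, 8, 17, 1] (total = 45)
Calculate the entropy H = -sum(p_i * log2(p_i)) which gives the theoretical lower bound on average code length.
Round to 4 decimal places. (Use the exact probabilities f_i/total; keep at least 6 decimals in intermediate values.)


Per-symbol terms -p_i * log2(p_i) with p_i = f_i/45:
  p = 19/45 = 0.422222: log2(p) = -1.243926, -p*log2(p) = 0.525213
  p = 8/45 = 0.177778: log2(p) = -2.491853, -p*log2(p) = 0.442996
  p = 17/45 = 0.377778: log2(p) = -1.404390, -p*log2(p) = 0.530547
  p = 1/45 = 0.022222: log2(p) = -5.491853, -p*log2(p) = 0.122041
H = 0.525213 + 0.442996 + 0.530547 + 0.122041 = 1.620797

H = 1.6208 bits/symbol


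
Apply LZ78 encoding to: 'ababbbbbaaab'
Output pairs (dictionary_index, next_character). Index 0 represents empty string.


LZ78 encoding steps:
Dictionary: {0: ''}
Step 1: w='' (idx 0), next='a' -> output (0, 'a'), add 'a' as idx 1
Step 2: w='' (idx 0), next='b' -> output (0, 'b'), add 'b' as idx 2
Step 3: w='a' (idx 1), next='b' -> output (1, 'b'), add 'ab' as idx 3
Step 4: w='b' (idx 2), next='b' -> output (2, 'b'), add 'bb' as idx 4
Step 5: w='bb' (idx 4), next='a' -> output (4, 'a'), add 'bba' as idx 5
Step 6: w='a' (idx 1), next='a' -> output (1, 'a'), add 'aa' as idx 6
Step 7: w='b' (idx 2), end of input -> output (2, '')


Encoded: [(0, 'a'), (0, 'b'), (1, 'b'), (2, 'b'), (4, 'a'), (1, 'a'), (2, '')]


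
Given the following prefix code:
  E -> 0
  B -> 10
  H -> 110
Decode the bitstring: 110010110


Decoding step by step:
Bits 110 -> H
Bits 0 -> E
Bits 10 -> B
Bits 110 -> H


Decoded message: HEBH


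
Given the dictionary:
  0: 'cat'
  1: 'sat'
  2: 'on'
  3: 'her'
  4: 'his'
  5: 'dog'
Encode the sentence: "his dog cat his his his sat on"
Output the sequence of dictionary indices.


Look up each word in the dictionary:
  'his' -> 4
  'dog' -> 5
  'cat' -> 0
  'his' -> 4
  'his' -> 4
  'his' -> 4
  'sat' -> 1
  'on' -> 2

Encoded: [4, 5, 0, 4, 4, 4, 1, 2]


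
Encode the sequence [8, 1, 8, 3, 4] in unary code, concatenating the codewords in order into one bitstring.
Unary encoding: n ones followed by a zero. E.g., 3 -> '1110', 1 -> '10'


Encode each number as n ones followed by a terminating 0:
  8 -> 111111110 (9 bits)
  1 -> 10 (2 bits)
  8 -> 111111110 (9 bits)
  3 -> 1110 (4 bits)
  4 -> 11110 (5 bits)
Total length = 9 + 2 + 9 + 4 + 5 = 29 bits.

Unary([8, 1, 8, 3, 4]) = 11111111010111111110111011110 (29 bits)


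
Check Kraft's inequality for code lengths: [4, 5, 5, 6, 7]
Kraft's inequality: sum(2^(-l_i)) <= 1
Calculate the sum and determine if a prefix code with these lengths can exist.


Sum = 2^(-4) + 2^(-5) + 2^(-5) + 2^(-6) + 2^(-7)
    = 0.0625 + 0.03125 + 0.03125 + 0.015625 + 0.0078125
    = 19/128 = 0.1484375
Since 0.1484375 <= 1, Kraft's inequality IS satisfied.
A prefix code with these lengths CAN exist.

Kraft sum = 0.1484375. Satisfied.


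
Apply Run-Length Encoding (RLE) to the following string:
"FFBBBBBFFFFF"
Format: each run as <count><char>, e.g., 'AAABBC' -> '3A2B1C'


Scanning runs left to right:
  i=0: run of 'F' x 2 -> '2F'
  i=2: run of 'B' x 5 -> '5B'
  i=7: run of 'F' x 5 -> '5F'

RLE = 2F5B5F


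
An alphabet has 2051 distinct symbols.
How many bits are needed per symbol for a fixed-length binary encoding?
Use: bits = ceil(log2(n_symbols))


log2(2051) = 11.0021
Bracket: 2^11 = 2048 < 2051 <= 2^12 = 4096
So ceil(log2(2051)) = 12

bits = ceil(log2(2051)) = ceil(11.0021) = 12 bits


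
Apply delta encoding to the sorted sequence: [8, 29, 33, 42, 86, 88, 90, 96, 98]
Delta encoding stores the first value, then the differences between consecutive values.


First value: 8
Deltas:
  29 - 8 = 21
  33 - 29 = 4
  42 - 33 = 9
  86 - 42 = 44
  88 - 86 = 2
  90 - 88 = 2
  96 - 90 = 6
  98 - 96 = 2


Delta encoded: [8, 21, 4, 9, 44, 2, 2, 6, 2]


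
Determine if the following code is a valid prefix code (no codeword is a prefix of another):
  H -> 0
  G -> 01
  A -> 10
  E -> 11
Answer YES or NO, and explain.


Checking each pair (does one codeword prefix another?):
  H='0' vs G='01': prefix -- VIOLATION

NO -- this is NOT a valid prefix code. H (0) is a prefix of G (01).


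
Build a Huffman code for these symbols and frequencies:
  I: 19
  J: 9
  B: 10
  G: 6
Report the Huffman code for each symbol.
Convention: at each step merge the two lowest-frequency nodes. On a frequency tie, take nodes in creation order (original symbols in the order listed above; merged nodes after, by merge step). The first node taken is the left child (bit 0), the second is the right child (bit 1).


Huffman tree construction:
Step 1: Merge G(6) + J(9) = 15
Step 2: Merge B(10) + (G+J)(15) = 25
Step 3: Merge I(19) + (B+(G+J))(25) = 44
Read each symbol's code off the tree from the root (left child = 0, right child = 1).

Codes:
  I: 0 (length 1)
  J: 111 (length 3)
  B: 10 (length 2)
  G: 110 (length 3)
Average code length: 84/44 = 1.9091 bits/symbol


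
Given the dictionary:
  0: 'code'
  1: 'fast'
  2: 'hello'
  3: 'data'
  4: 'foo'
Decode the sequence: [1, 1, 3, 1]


Look up each index in the dictionary:
  1 -> 'fast'
  1 -> 'fast'
  3 -> 'data'
  1 -> 'fast'

Decoded: "fast fast data fast"


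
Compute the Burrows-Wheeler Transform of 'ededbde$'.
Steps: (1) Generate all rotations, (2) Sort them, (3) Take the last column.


Rotations (sorted):
  0: $ededbde -> last char: e
  1: bde$eded -> last char: d
  2: dbde$ede -> last char: e
  3: de$ededb -> last char: b
  4: dedbde$e -> last char: e
  5: e$ededbd -> last char: d
  6: edbde$ed -> last char: d
  7: ededbde$ -> last char: $


BWT = edebedd$


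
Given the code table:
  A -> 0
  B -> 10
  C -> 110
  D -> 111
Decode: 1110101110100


Decoding:
111 -> D
0 -> A
10 -> B
111 -> D
0 -> A
10 -> B
0 -> A


Result: DABDABA


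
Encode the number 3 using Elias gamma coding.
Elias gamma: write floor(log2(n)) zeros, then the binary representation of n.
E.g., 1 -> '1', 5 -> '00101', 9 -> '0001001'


num_bits = floor(log2(3)) + 1 = 2
leading_zeros = num_bits - 1 = 1
binary(3) = 11

Elias gamma(3) = '0' + '11' = 011 (3 bits)
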